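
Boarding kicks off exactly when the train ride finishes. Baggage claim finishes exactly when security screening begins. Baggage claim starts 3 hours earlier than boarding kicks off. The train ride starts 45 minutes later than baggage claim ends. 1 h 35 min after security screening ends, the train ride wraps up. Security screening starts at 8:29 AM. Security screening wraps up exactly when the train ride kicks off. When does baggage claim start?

7:49 AM

Baggage claim ends at 8:29 AM.
The train ride starts at 8:29 AM + 45 min = 9:14 AM.
So security screening ends at 9:14 AM.
The train ride ends at 9:14 AM + 95 min = 10:49 AM.
So boarding starts at 10:49 AM.
Baggage claim starts at 10:49 AM − 180 min = 7:49 AM.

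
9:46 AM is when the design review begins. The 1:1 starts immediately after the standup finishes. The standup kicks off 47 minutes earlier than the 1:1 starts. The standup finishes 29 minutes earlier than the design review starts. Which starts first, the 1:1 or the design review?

The standup ends at 9:46 AM − 29 min = 9:17 AM.
So the 1:1 starts at 9:17 AM.
The 1:1 starts at 9:17 AM and the design review starts at 9:46 AM, so the 1:1 is first.

the 1:1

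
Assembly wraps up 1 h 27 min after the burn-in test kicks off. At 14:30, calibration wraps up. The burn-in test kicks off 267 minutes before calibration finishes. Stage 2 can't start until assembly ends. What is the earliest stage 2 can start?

11:30

The burn-in test starts at 14:30 − 267 min = 10:03.
Assembly ends at 10:03 + 87 min = 11:30.
Stage 2 is bounded by assembly, so the earliest it can start is 11:30.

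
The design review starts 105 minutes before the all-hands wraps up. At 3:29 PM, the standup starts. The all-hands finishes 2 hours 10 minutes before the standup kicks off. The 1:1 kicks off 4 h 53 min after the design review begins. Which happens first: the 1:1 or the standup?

the standup

The all-hands ends at 3:29 PM − 130 min = 1:19 PM.
The design review starts at 1:19 PM − 105 min = 11:34 AM.
The 1:1 starts at 11:34 AM + 293 min = 4:27 PM.
The 1:1 starts at 4:27 PM and the standup starts at 3:29 PM, so the standup is first.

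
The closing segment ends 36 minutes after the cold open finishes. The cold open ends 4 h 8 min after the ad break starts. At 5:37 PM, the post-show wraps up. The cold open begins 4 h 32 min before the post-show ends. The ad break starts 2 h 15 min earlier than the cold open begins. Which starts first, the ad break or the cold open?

the ad break

The cold open starts at 5:37 PM − 272 min = 1:05 PM.
The ad break starts at 1:05 PM − 135 min = 10:50 AM.
The ad break starts at 10:50 AM and the cold open starts at 1:05 PM, so the ad break is first.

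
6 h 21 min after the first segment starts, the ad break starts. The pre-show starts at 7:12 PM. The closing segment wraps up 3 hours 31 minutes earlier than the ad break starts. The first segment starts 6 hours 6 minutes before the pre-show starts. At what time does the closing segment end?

3:56 PM

The first segment starts at 7:12 PM − 366 min = 1:06 PM.
The ad break starts at 1:06 PM + 381 min = 7:27 PM.
The closing segment ends at 7:27 PM − 211 min = 3:56 PM.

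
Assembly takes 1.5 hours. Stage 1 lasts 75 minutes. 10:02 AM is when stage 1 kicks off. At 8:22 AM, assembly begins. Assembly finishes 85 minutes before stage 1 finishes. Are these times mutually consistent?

Stage 1 ends at 10:02 AM + 75 min = 11:17 AM.
Assembly ends at 11:17 AM − 85 min = 9:52 AM.
Assembly starts at 9:52 AM − 90 min = 8:22 AM.
That matches the stated 8:22 AM, so the schedule is consistent.

Yes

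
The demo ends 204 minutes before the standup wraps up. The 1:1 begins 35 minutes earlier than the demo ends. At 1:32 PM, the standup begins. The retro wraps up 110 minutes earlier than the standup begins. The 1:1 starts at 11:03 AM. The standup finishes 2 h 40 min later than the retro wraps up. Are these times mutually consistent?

The retro ends at 1:32 PM − 110 min = 11:42 AM.
The standup ends at 11:42 AM + 160 min = 2:22 PM.
The demo ends at 2:22 PM − 204 min = 10:58 AM.
The 1:1 starts at 10:58 AM − 35 min = 10:23 AM.
But the 1:1 is also said to start at 11:03 AM — a 40-minute conflict.

No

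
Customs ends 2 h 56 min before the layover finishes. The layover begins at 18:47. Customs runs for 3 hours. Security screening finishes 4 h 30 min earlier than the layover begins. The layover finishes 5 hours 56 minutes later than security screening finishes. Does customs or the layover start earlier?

Security screening ends at 18:47 − 270 min = 14:17.
The layover ends at 14:17 + 356 min = 20:13.
Customs ends at 20:13 − 176 min = 17:17.
Customs starts at 17:17 − 180 min = 14:17.
Customs starts at 14:17 and the layover starts at 18:47, so customs is first.

customs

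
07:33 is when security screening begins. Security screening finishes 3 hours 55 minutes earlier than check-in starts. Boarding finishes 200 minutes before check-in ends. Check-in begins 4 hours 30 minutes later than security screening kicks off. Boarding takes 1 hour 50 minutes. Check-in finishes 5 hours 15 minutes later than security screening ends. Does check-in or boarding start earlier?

boarding

Check-in starts at 07:33 + 270 min = 12:03.
Security screening ends at 12:03 − 235 min = 08:08.
Check-in ends at 08:08 + 315 min = 13:23.
Boarding ends at 13:23 − 200 min = 10:03.
Boarding starts at 10:03 − 110 min = 08:13.
Check-in starts at 12:03 and boarding starts at 08:13, so boarding is first.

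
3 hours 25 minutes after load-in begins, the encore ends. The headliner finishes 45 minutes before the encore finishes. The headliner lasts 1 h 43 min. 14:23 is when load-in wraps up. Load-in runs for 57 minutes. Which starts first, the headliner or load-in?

Load-in starts at 14:23 − 57 min = 13:26.
The encore ends at 13:26 + 205 min = 16:51.
The headliner ends at 16:51 − 45 min = 16:06.
The headliner starts at 16:06 − 103 min = 14:23.
The headliner starts at 14:23 and load-in starts at 13:26, so load-in is first.

load-in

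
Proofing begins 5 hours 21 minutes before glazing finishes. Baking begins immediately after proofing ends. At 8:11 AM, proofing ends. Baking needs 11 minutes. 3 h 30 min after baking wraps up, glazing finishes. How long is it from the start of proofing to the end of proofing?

Baking starts at 8:11 AM.
Baking ends at 8:11 AM + 11 min = 8:22 AM.
Glazing ends at 8:22 AM + 210 min = 11:52 AM.
Proofing starts at 11:52 AM − 321 min = 6:31 AM.
From 6:31 AM to 8:11 AM is 1 hour 40 minutes.

1 hour 40 minutes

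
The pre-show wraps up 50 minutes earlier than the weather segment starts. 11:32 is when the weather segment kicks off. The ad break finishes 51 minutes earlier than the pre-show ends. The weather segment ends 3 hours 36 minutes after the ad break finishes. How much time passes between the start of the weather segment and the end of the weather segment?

The pre-show ends at 11:32 − 50 min = 10:42.
The ad break ends at 10:42 − 51 min = 09:51.
The weather segment ends at 09:51 + 216 min = 13:27.
From 11:32 to 13:27 is 1 h 55 min.

1 h 55 min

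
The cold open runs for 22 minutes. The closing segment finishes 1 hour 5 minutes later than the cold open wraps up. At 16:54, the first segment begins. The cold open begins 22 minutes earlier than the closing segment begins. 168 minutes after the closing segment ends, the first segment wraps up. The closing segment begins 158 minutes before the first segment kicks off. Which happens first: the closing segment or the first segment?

the closing segment

The closing segment starts at 16:54 − 158 min = 14:16.
The closing segment starts at 14:16 and the first segment starts at 16:54, so the closing segment is first.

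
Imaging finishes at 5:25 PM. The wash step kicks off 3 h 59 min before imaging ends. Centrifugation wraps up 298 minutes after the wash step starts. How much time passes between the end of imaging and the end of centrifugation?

The wash step starts at 5:25 PM − 239 min = 1:26 PM.
Centrifugation ends at 1:26 PM + 298 min = 6:24 PM.
From 5:25 PM to 6:24 PM is 59 minutes.

59 minutes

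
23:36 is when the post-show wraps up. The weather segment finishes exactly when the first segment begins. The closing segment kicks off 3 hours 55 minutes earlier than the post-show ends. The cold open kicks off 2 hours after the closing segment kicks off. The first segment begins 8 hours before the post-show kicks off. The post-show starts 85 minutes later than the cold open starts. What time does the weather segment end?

15:06

The closing segment starts at 23:36 − 235 min = 19:41.
The cold open starts at 19:41 + 120 min = 21:41.
The post-show starts at 21:41 + 85 min = 23:06.
The first segment starts at 23:06 − 480 min = 15:06.
So the weather segment ends at 15:06.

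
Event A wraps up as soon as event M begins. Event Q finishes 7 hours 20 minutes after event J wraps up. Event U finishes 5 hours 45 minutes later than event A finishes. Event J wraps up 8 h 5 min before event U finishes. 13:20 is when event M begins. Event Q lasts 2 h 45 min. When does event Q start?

15:35

Event A ends at 13:20.
Event U ends at 13:20 + 345 min = 19:05.
Event J ends at 19:05 − 485 min = 11:00.
Event Q ends at 11:00 + 440 min = 18:20.
Event Q starts at 18:20 − 165 min = 15:35.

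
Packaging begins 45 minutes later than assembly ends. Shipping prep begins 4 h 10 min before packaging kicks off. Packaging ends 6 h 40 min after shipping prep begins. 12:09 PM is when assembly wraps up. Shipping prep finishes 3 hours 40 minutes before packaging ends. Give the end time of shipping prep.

11:44 AM

Packaging starts at 12:09 PM + 45 min = 12:54 PM.
Shipping prep starts at 12:54 PM − 250 min = 8:44 AM.
Packaging ends at 8:44 AM + 400 min = 3:24 PM.
Shipping prep ends at 3:24 PM − 220 min = 11:44 AM.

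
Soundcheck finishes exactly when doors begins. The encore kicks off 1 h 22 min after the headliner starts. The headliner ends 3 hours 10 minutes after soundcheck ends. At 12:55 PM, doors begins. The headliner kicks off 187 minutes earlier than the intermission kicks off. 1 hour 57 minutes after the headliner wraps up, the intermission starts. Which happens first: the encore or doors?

Soundcheck ends at 12:55 PM.
The headliner ends at 12:55 PM + 190 min = 4:05 PM.
The intermission starts at 4:05 PM + 117 min = 6:02 PM.
The headliner starts at 6:02 PM − 187 min = 2:55 PM.
The encore starts at 2:55 PM + 82 min = 4:17 PM.
The encore starts at 4:17 PM and doors starts at 12:55 PM, so doors is first.

doors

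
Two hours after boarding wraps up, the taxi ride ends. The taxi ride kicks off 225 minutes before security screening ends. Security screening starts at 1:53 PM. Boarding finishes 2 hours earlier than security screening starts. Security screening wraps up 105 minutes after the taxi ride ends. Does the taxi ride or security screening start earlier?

the taxi ride

Boarding ends at 1:53 PM − 120 min = 11:53 AM.
The taxi ride ends at 11:53 AM + 120 min = 1:53 PM.
Security screening ends at 1:53 PM + 105 min = 3:38 PM.
The taxi ride starts at 3:38 PM − 225 min = 11:53 AM.
The taxi ride starts at 11:53 AM and security screening starts at 1:53 PM, so the taxi ride is first.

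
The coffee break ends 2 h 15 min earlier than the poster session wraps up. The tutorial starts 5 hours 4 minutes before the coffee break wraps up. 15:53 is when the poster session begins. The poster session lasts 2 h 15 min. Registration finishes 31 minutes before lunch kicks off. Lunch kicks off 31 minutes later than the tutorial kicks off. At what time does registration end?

The poster session ends at 15:53 + 135 min = 18:08.
The coffee break ends at 18:08 − 135 min = 15:53.
The tutorial starts at 15:53 − 304 min = 10:49.
Lunch starts at 10:49 + 31 min = 11:20.
Registration ends at 11:20 − 31 min = 10:49.

10:49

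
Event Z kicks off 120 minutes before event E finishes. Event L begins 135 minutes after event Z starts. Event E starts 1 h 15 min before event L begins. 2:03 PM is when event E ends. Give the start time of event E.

Event Z starts at 2:03 PM − 120 min = 12:03 PM.
Event L starts at 12:03 PM + 135 min = 2:18 PM.
Event E starts at 2:18 PM − 75 min = 1:03 PM.

1:03 PM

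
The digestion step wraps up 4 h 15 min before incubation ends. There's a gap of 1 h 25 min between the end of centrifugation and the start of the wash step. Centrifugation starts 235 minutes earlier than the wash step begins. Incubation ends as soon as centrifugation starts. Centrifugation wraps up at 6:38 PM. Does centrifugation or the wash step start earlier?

centrifugation

The wash step starts at 6:38 PM + 85 min = 8:03 PM.
Centrifugation starts at 8:03 PM − 235 min = 4:08 PM.
Centrifugation starts at 4:08 PM and the wash step starts at 8:03 PM, so centrifugation is first.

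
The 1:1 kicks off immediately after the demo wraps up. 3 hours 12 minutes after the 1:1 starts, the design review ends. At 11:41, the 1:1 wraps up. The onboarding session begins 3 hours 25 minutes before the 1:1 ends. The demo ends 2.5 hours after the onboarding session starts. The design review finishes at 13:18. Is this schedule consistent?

The onboarding session starts at 11:41 − 205 min = 08:16.
The demo ends at 08:16 + 150 min = 10:46.
So the 1:1 starts at 10:46.
The design review ends at 10:46 + 192 min = 13:58.
But the design review is also said to end at 13:18 — a 40-minute conflict.

No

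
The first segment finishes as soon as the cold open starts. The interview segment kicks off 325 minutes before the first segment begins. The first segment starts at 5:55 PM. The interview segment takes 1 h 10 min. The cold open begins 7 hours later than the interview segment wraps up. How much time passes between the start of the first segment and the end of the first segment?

165 minutes

The interview segment starts at 5:55 PM − 325 min = 12:30 PM.
The interview segment ends at 12:30 PM + 70 min = 1:40 PM.
The cold open starts at 1:40 PM + 420 min = 8:40 PM.
So the first segment ends at 8:40 PM.
From 5:55 PM to 8:40 PM is 165 minutes.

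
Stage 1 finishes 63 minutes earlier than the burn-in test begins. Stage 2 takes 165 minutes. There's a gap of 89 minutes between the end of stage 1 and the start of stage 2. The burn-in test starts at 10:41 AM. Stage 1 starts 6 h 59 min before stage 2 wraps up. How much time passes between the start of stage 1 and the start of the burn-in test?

Stage 1 ends at 10:41 AM − 63 min = 9:38 AM.
Stage 2 starts at 9:38 AM + 89 min = 11:07 AM.
Stage 2 ends at 11:07 AM + 165 min = 1:52 PM.
Stage 1 starts at 1:52 PM − 419 min = 6:53 AM.
From 6:53 AM to 10:41 AM is 3 h 48 min.

3 h 48 min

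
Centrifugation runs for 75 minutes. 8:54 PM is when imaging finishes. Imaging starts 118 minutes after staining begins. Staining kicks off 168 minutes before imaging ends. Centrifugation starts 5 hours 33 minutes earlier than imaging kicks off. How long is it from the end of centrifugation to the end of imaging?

308 minutes

Staining starts at 8:54 PM − 168 min = 6:06 PM.
Imaging starts at 6:06 PM + 118 min = 8:04 PM.
Centrifugation starts at 8:04 PM − 333 min = 2:31 PM.
Centrifugation ends at 2:31 PM + 75 min = 3:46 PM.
From 3:46 PM to 8:54 PM is 308 minutes.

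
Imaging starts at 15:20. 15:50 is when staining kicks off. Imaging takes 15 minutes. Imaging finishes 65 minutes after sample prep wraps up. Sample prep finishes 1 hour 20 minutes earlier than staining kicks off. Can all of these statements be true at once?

Yes

Sample prep ends at 15:50 − 80 min = 14:30.
Imaging ends at 14:30 + 65 min = 15:35.
Imaging starts at 15:35 − 15 min = 15:20.
That matches the stated 15:20, so the schedule is consistent.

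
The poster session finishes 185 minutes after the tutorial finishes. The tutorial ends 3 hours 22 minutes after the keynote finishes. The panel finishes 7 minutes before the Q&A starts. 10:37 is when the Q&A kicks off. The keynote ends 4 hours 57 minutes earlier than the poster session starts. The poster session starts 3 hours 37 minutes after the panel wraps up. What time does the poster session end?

The panel ends at 10:37 − 7 min = 10:30.
The poster session starts at 10:30 + 217 min = 14:07.
The keynote ends at 14:07 − 297 min = 09:10.
The tutorial ends at 09:10 + 202 min = 12:32.
The poster session ends at 12:32 + 185 min = 15:37.

15:37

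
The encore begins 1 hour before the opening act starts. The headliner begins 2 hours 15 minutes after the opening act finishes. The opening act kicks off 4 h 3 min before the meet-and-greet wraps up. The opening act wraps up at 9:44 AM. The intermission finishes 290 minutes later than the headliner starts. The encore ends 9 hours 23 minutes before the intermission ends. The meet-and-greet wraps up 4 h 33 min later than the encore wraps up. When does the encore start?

6:56 AM

The headliner starts at 9:44 AM + 135 min = 11:59 AM.
The intermission ends at 11:59 AM + 290 min = 4:49 PM.
The encore ends at 4:49 PM − 563 min = 7:26 AM.
The meet-and-greet ends at 7:26 AM + 273 min = 11:59 AM.
The opening act starts at 11:59 AM − 243 min = 7:56 AM.
The encore starts at 7:56 AM − 60 min = 6:56 AM.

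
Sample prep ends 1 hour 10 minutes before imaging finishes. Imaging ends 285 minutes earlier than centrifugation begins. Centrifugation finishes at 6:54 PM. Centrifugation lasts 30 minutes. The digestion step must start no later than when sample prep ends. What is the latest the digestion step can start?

12:29 PM

Centrifugation starts at 6:54 PM − 30 min = 6:24 PM.
Imaging ends at 6:24 PM − 285 min = 1:39 PM.
Sample prep ends at 1:39 PM − 70 min = 12:29 PM.
The digestion step is bounded by sample prep, so the latest it can start is 12:29 PM.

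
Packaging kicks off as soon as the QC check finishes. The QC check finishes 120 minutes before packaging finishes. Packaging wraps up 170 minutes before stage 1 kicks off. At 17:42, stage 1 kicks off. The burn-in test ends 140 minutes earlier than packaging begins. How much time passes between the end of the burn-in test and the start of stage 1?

Packaging ends at 17:42 − 170 min = 14:52.
The QC check ends at 14:52 − 120 min = 12:52.
So packaging starts at 12:52.
The burn-in test ends at 12:52 − 140 min = 10:32.
From 10:32 to 17:42 is 7 h 10 min.

7 h 10 min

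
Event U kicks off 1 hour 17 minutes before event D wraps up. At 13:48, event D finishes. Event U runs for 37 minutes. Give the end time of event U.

Event U starts at 13:48 − 77 min = 12:31.
Event U ends at 12:31 + 37 min = 13:08.

13:08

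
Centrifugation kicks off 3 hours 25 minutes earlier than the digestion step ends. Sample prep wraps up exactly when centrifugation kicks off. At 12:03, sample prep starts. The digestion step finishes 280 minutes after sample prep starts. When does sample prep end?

13:18

The digestion step ends at 12:03 + 280 min = 16:43.
Centrifugation starts at 16:43 − 205 min = 13:18.
So sample prep ends at 13:18.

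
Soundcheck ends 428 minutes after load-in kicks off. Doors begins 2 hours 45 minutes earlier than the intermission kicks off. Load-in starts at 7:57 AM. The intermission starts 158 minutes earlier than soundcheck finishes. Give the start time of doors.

9:42 AM

Soundcheck ends at 7:57 AM + 428 min = 3:05 PM.
The intermission starts at 3:05 PM − 158 min = 12:27 PM.
Doors starts at 12:27 PM − 165 min = 9:42 AM.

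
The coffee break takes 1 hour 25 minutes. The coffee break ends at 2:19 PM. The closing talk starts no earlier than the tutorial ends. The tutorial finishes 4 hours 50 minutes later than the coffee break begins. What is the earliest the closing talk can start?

5:44 PM

The coffee break starts at 2:19 PM − 85 min = 12:54 PM.
The tutorial ends at 12:54 PM + 290 min = 5:44 PM.
The closing talk is bounded by the tutorial, so the earliest it can start is 5:44 PM.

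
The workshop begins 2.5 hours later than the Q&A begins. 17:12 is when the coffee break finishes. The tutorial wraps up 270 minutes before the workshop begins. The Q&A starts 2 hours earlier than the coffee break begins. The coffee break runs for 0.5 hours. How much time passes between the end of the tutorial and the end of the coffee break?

The coffee break starts at 17:12 − 30 min = 16:42.
The Q&A starts at 16:42 − 120 min = 14:42.
The workshop starts at 14:42 + 150 min = 17:12.
The tutorial ends at 17:12 − 270 min = 12:42.
From 12:42 to 17:12 is 4 hours 30 minutes.

4 hours 30 minutes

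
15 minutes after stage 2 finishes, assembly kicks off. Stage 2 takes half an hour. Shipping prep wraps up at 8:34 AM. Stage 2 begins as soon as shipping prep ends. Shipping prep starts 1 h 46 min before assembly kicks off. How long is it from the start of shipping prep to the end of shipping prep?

Stage 2 starts at 8:34 AM.
Stage 2 ends at 8:34 AM + 30 min = 9:04 AM.
Assembly starts at 9:04 AM + 15 min = 9:19 AM.
Shipping prep starts at 9:19 AM − 106 min = 7:33 AM.
From 7:33 AM to 8:34 AM is 1 h 1 min.

1 h 1 min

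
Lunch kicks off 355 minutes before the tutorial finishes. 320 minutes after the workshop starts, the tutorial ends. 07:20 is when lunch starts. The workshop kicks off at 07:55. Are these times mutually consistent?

The tutorial ends at 07:55 + 320 min = 13:15.
Lunch starts at 13:15 − 355 min = 07:20.
That matches the stated 07:20, so the schedule is consistent.

Yes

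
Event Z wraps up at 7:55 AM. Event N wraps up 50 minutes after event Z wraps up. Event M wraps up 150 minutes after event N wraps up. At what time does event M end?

11:15 AM

Event N ends at 7:55 AM + 50 min = 8:45 AM.
Event M ends at 8:45 AM + 150 min = 11:15 AM.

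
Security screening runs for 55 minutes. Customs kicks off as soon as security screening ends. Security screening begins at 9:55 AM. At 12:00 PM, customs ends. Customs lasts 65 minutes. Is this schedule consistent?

No

Security screening ends at 9:55 AM + 55 min = 10:50 AM.
So customs starts at 10:50 AM.
Customs ends at 10:50 AM + 65 min = 11:55 AM.
But customs is also said to end at 12:00 PM — a 5-minute conflict.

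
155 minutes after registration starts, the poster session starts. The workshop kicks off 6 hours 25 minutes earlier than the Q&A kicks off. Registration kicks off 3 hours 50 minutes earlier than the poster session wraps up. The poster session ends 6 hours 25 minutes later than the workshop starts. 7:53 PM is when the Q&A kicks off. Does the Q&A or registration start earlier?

registration

The workshop starts at 7:53 PM − 385 min = 1:28 PM.
The poster session ends at 1:28 PM + 385 min = 7:53 PM.
Registration starts at 7:53 PM − 230 min = 4:03 PM.
The Q&A starts at 7:53 PM and registration starts at 4:03 PM, so registration is first.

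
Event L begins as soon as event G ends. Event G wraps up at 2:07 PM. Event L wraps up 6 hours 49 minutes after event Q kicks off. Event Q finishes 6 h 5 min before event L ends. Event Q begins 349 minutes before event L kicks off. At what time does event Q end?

9:02 AM

Event L starts at 2:07 PM.
Event Q starts at 2:07 PM − 349 min = 8:18 AM.
Event L ends at 8:18 AM + 409 min = 3:07 PM.
Event Q ends at 3:07 PM − 365 min = 9:02 AM.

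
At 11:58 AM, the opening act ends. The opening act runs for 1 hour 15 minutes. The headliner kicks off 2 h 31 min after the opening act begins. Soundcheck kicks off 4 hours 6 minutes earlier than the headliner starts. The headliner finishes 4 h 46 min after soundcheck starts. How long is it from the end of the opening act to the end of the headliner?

The opening act starts at 11:58 AM − 75 min = 10:43 AM.
The headliner starts at 10:43 AM + 151 min = 1:14 PM.
Soundcheck starts at 1:14 PM − 246 min = 9:08 AM.
The headliner ends at 9:08 AM + 286 min = 1:54 PM.
From 11:58 AM to 1:54 PM is 116 minutes.

116 minutes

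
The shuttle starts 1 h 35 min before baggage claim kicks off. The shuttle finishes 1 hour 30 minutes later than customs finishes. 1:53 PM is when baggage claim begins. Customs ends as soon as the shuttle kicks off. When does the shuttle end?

1:48 PM

The shuttle starts at 1:53 PM − 95 min = 12:18 PM.
So customs ends at 12:18 PM.
The shuttle ends at 12:18 PM + 90 min = 1:48 PM.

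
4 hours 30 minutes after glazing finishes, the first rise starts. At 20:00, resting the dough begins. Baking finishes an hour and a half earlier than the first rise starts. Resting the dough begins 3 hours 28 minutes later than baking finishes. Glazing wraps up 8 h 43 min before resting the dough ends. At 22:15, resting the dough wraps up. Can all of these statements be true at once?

Yes

Glazing ends at 22:15 − 523 min = 13:32.
The first rise starts at 13:32 + 270 min = 18:02.
Baking ends at 18:02 − 90 min = 16:32.
Resting the dough starts at 16:32 + 208 min = 20:00.
That matches the stated 20:00, so the schedule is consistent.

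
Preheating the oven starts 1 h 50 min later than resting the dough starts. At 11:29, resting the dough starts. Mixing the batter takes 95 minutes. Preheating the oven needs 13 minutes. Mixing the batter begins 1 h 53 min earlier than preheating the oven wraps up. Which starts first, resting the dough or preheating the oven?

resting the dough

Preheating the oven starts at 11:29 + 110 min = 13:19.
Resting the dough starts at 11:29 and preheating the oven starts at 13:19, so resting the dough is first.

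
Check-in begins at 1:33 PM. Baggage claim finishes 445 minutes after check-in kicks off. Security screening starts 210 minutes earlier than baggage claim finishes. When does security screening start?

Baggage claim ends at 1:33 PM + 445 min = 8:58 PM.
Security screening starts at 8:58 PM − 210 min = 5:28 PM.

5:28 PM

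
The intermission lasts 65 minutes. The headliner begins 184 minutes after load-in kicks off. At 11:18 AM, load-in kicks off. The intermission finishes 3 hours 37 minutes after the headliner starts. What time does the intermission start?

The headliner starts at 11:18 AM + 184 min = 2:22 PM.
The intermission ends at 2:22 PM + 217 min = 5:59 PM.
The intermission starts at 5:59 PM − 65 min = 4:54 PM.

4:54 PM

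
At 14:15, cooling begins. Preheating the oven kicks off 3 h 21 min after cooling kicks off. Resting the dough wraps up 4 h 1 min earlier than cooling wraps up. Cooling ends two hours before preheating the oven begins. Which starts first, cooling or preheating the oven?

cooling

Preheating the oven starts at 14:15 + 201 min = 17:36.
Cooling starts at 14:15 and preheating the oven starts at 17:36, so cooling is first.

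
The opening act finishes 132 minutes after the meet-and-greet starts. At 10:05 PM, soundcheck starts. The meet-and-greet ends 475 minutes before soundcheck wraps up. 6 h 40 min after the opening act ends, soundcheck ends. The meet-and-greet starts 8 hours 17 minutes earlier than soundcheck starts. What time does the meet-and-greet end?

2:45 PM

The meet-and-greet starts at 10:05 PM − 497 min = 1:48 PM.
The opening act ends at 1:48 PM + 132 min = 4:00 PM.
Soundcheck ends at 4:00 PM + 400 min = 10:40 PM.
The meet-and-greet ends at 10:40 PM − 475 min = 2:45 PM.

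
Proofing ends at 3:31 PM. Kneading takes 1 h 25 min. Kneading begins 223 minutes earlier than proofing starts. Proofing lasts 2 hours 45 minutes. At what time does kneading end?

Proofing starts at 3:31 PM − 165 min = 12:46 PM.
Kneading starts at 12:46 PM − 223 min = 9:03 AM.
Kneading ends at 9:03 AM + 85 min = 10:28 AM.

10:28 AM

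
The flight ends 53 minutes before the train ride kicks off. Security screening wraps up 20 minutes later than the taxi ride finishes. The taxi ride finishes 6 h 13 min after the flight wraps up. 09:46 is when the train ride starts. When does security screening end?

15:26

The flight ends at 09:46 − 53 min = 08:53.
The taxi ride ends at 08:53 + 373 min = 15:06.
Security screening ends at 15:06 + 20 min = 15:26.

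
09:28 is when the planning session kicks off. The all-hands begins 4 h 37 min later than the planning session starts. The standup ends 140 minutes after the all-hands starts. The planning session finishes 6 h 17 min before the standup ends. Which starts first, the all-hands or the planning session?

the planning session

The all-hands starts at 09:28 + 277 min = 14:05.
The all-hands starts at 14:05 and the planning session starts at 09:28, so the planning session is first.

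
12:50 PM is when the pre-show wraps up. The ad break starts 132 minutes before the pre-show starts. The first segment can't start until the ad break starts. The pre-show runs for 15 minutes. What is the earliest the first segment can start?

The pre-show starts at 12:50 PM − 15 min = 12:35 PM.
The ad break starts at 12:35 PM − 132 min = 10:23 AM.
The first segment is bounded by the ad break, so the earliest it can start is 10:23 AM.

10:23 AM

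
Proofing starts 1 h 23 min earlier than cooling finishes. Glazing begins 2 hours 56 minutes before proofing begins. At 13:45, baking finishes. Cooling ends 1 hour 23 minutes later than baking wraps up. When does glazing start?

10:49

Cooling ends at 13:45 + 83 min = 15:08.
Proofing starts at 15:08 − 83 min = 13:45.
Glazing starts at 13:45 − 176 min = 10:49.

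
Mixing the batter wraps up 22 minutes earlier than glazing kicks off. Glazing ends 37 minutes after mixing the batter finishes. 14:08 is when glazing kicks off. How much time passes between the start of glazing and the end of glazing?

Mixing the batter ends at 14:08 − 22 min = 13:46.
Glazing ends at 13:46 + 37 min = 14:23.
From 14:08 to 14:23 is 15 minutes.

15 minutes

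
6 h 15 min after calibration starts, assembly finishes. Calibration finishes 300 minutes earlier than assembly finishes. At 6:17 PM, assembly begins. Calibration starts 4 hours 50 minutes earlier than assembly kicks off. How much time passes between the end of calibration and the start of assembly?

3 h 35 min

Calibration starts at 6:17 PM − 290 min = 1:27 PM.
Assembly ends at 1:27 PM + 375 min = 7:42 PM.
Calibration ends at 7:42 PM − 300 min = 2:42 PM.
From 2:42 PM to 6:17 PM is 3 h 35 min.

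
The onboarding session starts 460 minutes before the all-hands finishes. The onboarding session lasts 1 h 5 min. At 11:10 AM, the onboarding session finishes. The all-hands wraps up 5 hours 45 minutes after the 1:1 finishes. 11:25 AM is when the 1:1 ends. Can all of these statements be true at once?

No

The all-hands ends at 11:25 AM + 345 min = 5:10 PM.
The onboarding session starts at 5:10 PM − 460 min = 9:30 AM.
The onboarding session ends at 9:30 AM + 65 min = 10:35 AM.
But the onboarding session is also said to end at 11:10 AM — a 35-minute conflict.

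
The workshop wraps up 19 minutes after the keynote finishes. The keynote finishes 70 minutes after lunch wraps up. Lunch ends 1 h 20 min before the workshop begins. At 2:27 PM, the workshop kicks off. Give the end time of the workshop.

2:36 PM

Lunch ends at 2:27 PM − 80 min = 1:07 PM.
The keynote ends at 1:07 PM + 70 min = 2:17 PM.
The workshop ends at 2:17 PM + 19 min = 2:36 PM.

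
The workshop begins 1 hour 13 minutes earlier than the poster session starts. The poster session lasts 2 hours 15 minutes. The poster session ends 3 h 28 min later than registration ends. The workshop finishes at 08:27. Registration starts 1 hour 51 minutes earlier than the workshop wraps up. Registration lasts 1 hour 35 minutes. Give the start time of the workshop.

Registration starts at 08:27 − 111 min = 06:36.
Registration ends at 06:36 + 95 min = 08:11.
The poster session ends at 08:11 + 208 min = 11:39.
The poster session starts at 11:39 − 135 min = 09:24.
The workshop starts at 09:24 − 73 min = 08:11.

08:11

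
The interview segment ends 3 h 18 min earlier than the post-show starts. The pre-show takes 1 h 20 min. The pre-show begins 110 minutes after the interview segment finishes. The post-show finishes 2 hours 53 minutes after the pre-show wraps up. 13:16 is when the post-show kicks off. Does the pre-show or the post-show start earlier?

the pre-show

The interview segment ends at 13:16 − 198 min = 09:58.
The pre-show starts at 09:58 + 110 min = 11:48.
The pre-show starts at 11:48 and the post-show starts at 13:16, so the pre-show is first.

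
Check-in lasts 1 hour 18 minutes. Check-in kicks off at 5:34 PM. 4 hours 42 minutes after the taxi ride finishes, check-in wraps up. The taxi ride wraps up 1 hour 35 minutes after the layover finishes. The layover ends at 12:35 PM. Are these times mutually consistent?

Yes

The taxi ride ends at 12:35 PM + 95 min = 2:10 PM.
Check-in ends at 2:10 PM + 282 min = 6:52 PM.
Check-in starts at 6:52 PM − 78 min = 5:34 PM.
That matches the stated 5:34 PM, so the schedule is consistent.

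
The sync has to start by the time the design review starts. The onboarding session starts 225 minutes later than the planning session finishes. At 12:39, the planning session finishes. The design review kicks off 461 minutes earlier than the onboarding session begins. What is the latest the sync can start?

08:43

The onboarding session starts at 12:39 + 225 min = 16:24.
The design review starts at 16:24 − 461 min = 08:43.
The sync is bounded by the design review, so the latest it can start is 08:43.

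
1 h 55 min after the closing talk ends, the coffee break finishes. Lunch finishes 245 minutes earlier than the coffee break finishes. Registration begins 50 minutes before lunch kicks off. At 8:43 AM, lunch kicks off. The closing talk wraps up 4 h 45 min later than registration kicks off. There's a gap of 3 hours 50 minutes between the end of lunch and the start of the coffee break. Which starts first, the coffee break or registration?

Registration starts at 8:43 AM − 50 min = 7:53 AM.
The closing talk ends at 7:53 AM + 285 min = 12:38 PM.
The coffee break ends at 12:38 PM + 115 min = 2:33 PM.
Lunch ends at 2:33 PM − 245 min = 10:28 AM.
The coffee break starts at 10:28 AM + 230 min = 2:18 PM.
The coffee break starts at 2:18 PM and registration starts at 7:53 AM, so registration is first.

registration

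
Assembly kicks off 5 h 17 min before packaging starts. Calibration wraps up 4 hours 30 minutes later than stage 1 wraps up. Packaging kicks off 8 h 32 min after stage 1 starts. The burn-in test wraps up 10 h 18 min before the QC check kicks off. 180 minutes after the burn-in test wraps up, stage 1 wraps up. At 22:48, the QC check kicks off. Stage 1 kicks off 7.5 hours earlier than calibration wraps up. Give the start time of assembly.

The burn-in test ends at 22:48 − 618 min = 12:30.
Stage 1 ends at 12:30 + 180 min = 15:30.
Calibration ends at 15:30 + 270 min = 20:00.
Stage 1 starts at 20:00 − 450 min = 12:30.
Packaging starts at 12:30 + 512 min = 21:02.
Assembly starts at 21:02 − 317 min = 15:45.

15:45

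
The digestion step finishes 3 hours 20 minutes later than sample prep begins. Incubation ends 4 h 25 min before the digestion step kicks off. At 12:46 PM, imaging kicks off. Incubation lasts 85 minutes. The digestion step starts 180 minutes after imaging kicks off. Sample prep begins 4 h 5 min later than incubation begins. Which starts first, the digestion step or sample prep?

sample prep

The digestion step starts at 12:46 PM + 180 min = 3:46 PM.
Incubation ends at 3:46 PM − 265 min = 11:21 AM.
Incubation starts at 11:21 AM − 85 min = 9:56 AM.
Sample prep starts at 9:56 AM + 245 min = 2:01 PM.
The digestion step starts at 3:46 PM and sample prep starts at 2:01 PM, so sample prep is first.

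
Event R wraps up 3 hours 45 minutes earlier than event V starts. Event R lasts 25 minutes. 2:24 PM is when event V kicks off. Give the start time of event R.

10:14 AM

Event R ends at 2:24 PM − 225 min = 10:39 AM.
Event R starts at 10:39 AM − 25 min = 10:14 AM.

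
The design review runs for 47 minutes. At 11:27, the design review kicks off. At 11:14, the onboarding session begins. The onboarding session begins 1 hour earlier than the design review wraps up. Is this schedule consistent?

The design review ends at 11:27 + 47 min = 12:14.
The onboarding session starts at 12:14 − 60 min = 11:14.
That matches the stated 11:14, so the schedule is consistent.

Yes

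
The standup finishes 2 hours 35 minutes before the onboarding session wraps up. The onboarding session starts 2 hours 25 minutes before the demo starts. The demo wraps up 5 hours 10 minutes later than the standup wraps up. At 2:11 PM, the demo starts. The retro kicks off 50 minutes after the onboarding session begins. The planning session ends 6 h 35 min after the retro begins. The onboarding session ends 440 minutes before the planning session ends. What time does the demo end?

The onboarding session starts at 2:11 PM − 145 min = 11:46 AM.
The retro starts at 11:46 AM + 50 min = 12:36 PM.
The planning session ends at 12:36 PM + 395 min = 7:11 PM.
The onboarding session ends at 7:11 PM − 440 min = 11:51 AM.
The standup ends at 11:51 AM − 155 min = 9:16 AM.
The demo ends at 9:16 AM + 310 min = 2:26 PM.

2:26 PM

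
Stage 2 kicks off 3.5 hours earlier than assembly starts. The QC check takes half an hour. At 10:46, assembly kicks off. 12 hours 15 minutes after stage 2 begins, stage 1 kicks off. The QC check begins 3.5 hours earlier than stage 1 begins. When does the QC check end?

Stage 2 starts at 10:46 − 210 min = 07:16.
Stage 1 starts at 07:16 + 735 min = 19:31.
The QC check starts at 19:31 − 210 min = 16:01.
The QC check ends at 16:01 + 30 min = 16:31.

16:31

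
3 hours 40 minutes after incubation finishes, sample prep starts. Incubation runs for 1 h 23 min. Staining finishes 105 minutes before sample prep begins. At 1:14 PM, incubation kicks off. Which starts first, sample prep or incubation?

Incubation ends at 1:14 PM + 83 min = 2:37 PM.
Sample prep starts at 2:37 PM + 220 min = 6:17 PM.
Sample prep starts at 6:17 PM and incubation starts at 1:14 PM, so incubation is first.

incubation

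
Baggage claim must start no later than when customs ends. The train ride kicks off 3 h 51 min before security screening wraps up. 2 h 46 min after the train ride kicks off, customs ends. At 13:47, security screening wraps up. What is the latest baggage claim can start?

The train ride starts at 13:47 − 231 min = 09:56.
Customs ends at 09:56 + 166 min = 12:42.
Baggage claim is bounded by customs, so the latest it can start is 12:42.

12:42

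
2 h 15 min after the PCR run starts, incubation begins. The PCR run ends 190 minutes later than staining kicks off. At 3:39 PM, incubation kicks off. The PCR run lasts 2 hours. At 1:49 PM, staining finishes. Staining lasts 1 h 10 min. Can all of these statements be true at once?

Staining starts at 1:49 PM − 70 min = 12:39 PM.
The PCR run ends at 12:39 PM + 190 min = 3:49 PM.
The PCR run starts at 3:49 PM − 120 min = 1:49 PM.
Incubation starts at 1:49 PM + 135 min = 4:04 PM.
But incubation is also said to start at 3:39 PM — a 25-minute conflict.

No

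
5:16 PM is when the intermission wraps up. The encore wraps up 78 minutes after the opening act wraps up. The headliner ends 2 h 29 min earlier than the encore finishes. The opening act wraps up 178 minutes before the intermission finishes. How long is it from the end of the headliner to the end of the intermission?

249 minutes

The opening act ends at 5:16 PM − 178 min = 2:18 PM.
The encore ends at 2:18 PM + 78 min = 3:36 PM.
The headliner ends at 3:36 PM − 149 min = 1:07 PM.
From 1:07 PM to 5:16 PM is 249 minutes.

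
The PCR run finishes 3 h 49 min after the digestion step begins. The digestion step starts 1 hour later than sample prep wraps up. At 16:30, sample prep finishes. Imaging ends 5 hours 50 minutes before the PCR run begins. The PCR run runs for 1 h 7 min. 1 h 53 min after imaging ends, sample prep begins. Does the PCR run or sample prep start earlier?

sample prep

The digestion step starts at 16:30 + 60 min = 17:30.
The PCR run ends at 17:30 + 229 min = 21:19.
The PCR run starts at 21:19 − 67 min = 20:12.
Imaging ends at 20:12 − 350 min = 14:22.
Sample prep starts at 14:22 + 113 min = 16:15.
The PCR run starts at 20:12 and sample prep starts at 16:15, so sample prep is first.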